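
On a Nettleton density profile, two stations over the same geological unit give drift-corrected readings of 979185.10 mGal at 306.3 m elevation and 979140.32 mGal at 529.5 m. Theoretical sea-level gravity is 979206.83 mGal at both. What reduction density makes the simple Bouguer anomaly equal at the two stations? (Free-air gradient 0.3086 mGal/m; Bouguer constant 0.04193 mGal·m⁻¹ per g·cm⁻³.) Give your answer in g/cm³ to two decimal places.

2.58

Δg_obs = 979140.32 − 979185.10 = -44.78 mGal over Δh = 529.5 − 306.3 = 223.2 m
Equal Bouguer anomalies ⇒ Δg_obs + (0.3086 − 0.04193ρ)·Δh = 0
0.3086 − 0.04193ρ = −Δg_obs/Δh = 0.20063
ρ = (0.3086 − 0.20063) / 0.04193 = 2.58 g/cm³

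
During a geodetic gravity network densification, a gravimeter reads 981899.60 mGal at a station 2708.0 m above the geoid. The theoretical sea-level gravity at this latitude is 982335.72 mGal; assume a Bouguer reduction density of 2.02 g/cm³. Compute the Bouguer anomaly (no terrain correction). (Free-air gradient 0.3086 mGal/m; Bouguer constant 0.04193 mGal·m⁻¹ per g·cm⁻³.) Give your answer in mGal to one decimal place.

170.2

Free-air correction = 0.3086 × 2708.0 = 835.69 mGal
Free-air anomaly = 981899.60 − 982335.72 + (835.69) = 399.57 mGal
Bouguer slab correction = 0.04193 × 2.02 × 2708.0 = 229.36 mGal
Simple Bouguer anomaly = 399.57 − (229.36) = 170.21 mGal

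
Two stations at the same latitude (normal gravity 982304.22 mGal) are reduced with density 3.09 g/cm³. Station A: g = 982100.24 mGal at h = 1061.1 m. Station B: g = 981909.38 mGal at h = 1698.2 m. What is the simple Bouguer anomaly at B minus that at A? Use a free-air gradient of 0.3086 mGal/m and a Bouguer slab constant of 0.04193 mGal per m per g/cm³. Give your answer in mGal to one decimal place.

Δg_SB(A) = 982100.24 − 982304.22 + 0.3086×1061.1 − 0.04193×3.09×1061.1 = -14.00 mGal
Δg_SB(B) = 981909.38 − 982304.22 + 0.3086×1698.2 − 0.04193×3.09×1698.2 = -90.80 mGal
Difference = -90.80 − (-14.00) = -76.80 mGal

-76.8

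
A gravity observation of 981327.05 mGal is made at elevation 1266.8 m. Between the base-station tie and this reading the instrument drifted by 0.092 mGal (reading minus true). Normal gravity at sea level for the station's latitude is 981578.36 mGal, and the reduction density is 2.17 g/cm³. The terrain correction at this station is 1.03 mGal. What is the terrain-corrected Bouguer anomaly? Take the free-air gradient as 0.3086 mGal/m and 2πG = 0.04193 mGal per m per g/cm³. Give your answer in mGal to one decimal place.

25.3

Drift-corrected reading = 981327.05 − (0.092) = 981326.958 mGal
Free-air correction = 0.3086 × 1266.8 = 390.93 mGal
Free-air anomaly = 981326.958 − 981578.36 + (390.93) = 139.528 mGal
Bouguer slab correction = 0.04193 × 2.17 × 1266.8 = 115.26 mGal
Simple Bouguer anomaly = 139.528 − (115.26) = 24.268 mGal
Complete Bouguer anomaly = 24.268 + 1.03 = 25.298 mGal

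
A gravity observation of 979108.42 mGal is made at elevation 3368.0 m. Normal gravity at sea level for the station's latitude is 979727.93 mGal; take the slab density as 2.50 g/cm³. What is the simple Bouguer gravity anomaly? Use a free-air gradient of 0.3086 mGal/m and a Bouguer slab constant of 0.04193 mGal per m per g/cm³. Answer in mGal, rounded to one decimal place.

66.8

Free-air correction = 0.3086 × 3368.0 = 1039.36 mGal
Free-air anomaly = 979108.42 − 979727.93 + (1039.36) = 419.85 mGal
Bouguer slab correction = 0.04193 × 2.50 × 3368.0 = 353.05 mGal
Simple Bouguer anomaly = 419.85 − (353.05) = 66.80 mGal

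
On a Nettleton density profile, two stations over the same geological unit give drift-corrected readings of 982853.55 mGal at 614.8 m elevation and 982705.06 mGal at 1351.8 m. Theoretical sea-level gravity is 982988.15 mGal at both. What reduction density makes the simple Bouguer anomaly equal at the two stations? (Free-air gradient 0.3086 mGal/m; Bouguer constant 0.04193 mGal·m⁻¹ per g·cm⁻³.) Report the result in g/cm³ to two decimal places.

2.55

Δg_obs = 982705.06 − 982853.55 = -148.49 mGal over Δh = 1351.8 − 614.8 = 737.0 m
Equal Bouguer anomalies ⇒ Δg_obs + (0.3086 − 0.04193ρ)·Δh = 0
0.3086 − 0.04193ρ = −Δg_obs/Δh = 0.20148
ρ = (0.3086 − 0.20148) / 0.04193 = 2.55 g/cm³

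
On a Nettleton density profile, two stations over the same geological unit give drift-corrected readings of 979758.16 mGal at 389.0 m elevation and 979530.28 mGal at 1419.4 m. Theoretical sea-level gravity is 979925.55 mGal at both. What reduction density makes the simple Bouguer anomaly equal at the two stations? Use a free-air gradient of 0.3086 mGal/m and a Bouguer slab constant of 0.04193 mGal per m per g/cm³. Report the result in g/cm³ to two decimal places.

2.09

Δg_obs = 979530.28 − 979758.16 = -227.88 mGal over Δh = 1419.4 − 389.0 = 1030.4 m
Equal Bouguer anomalies ⇒ Δg_obs + (0.3086 − 0.04193ρ)·Δh = 0
0.3086 − 0.04193ρ = −Δg_obs/Δh = 0.22116
ρ = (0.3086 − 0.22116) / 0.04193 = 2.09 g/cm³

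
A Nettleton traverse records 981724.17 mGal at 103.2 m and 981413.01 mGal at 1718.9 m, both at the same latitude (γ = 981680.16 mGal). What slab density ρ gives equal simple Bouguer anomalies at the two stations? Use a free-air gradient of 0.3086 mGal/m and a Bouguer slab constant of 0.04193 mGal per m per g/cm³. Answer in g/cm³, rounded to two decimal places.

2.77

Δg_obs = 981413.01 − 981724.17 = -311.16 mGal over Δh = 1718.9 − 103.2 = 1615.7 m
Equal Bouguer anomalies ⇒ Δg_obs + (0.3086 − 0.04193ρ)·Δh = 0
0.3086 − 0.04193ρ = −Δg_obs/Δh = 0.19259
ρ = (0.3086 − 0.19259) / 0.04193 = 2.77 g/cm³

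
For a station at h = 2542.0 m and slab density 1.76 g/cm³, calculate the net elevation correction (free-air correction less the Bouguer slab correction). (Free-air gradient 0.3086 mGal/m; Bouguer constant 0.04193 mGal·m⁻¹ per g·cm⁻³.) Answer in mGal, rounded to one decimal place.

596.9

Combined gradient = 0.3086 − 0.04193 × 1.76 = 0.2348032 mGal/m
Combined elevation correction = 0.2348032 × 2542.0 = 596.9 mGal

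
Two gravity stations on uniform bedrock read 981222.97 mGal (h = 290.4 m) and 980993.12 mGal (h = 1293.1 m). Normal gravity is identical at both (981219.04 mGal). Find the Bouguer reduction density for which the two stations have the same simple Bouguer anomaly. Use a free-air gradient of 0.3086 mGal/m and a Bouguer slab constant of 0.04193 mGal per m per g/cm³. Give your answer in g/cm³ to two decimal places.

1.89

Δg_obs = 980993.12 − 981222.97 = -229.85 mGal over Δh = 1293.1 − 290.4 = 1002.7 m
Equal Bouguer anomalies ⇒ Δg_obs + (0.3086 − 0.04193ρ)·Δh = 0
0.3086 − 0.04193ρ = −Δg_obs/Δh = 0.22923
ρ = (0.3086 − 0.22923) / 0.04193 = 1.89 g/cm³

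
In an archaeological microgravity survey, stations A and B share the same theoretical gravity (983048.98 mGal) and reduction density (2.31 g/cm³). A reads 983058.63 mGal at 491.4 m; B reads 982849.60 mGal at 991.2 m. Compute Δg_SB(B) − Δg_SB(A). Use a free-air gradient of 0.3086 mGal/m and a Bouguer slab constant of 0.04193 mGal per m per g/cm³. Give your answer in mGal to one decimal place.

Δg_SB(A) = 983058.63 − 983048.98 + 0.3086×491.4 − 0.04193×2.31×491.4 = 113.70 mGal
Δg_SB(B) = 982849.60 − 983048.98 + 0.3086×991.2 − 0.04193×2.31×991.2 = 10.50 mGal
Difference = 10.50 − (113.70) = -103.20 mGal

-103.2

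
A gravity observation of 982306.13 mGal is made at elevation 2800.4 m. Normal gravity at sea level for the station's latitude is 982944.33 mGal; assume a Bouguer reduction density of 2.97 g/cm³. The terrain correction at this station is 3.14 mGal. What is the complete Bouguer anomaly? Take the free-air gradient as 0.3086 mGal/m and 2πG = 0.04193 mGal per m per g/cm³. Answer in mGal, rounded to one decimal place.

Free-air correction = 0.3086 × 2800.4 = 864.20 mGal
Free-air anomaly = 982306.13 − 982944.33 + (864.20) = 226.00 mGal
Bouguer slab correction = 0.04193 × 2.97 × 2800.4 = 348.74 mGal
Simple Bouguer anomaly = 226.00 − (348.74) = -122.74 mGal
Complete Bouguer anomaly = -122.74 + 3.14 = -119.60 mGal

-119.6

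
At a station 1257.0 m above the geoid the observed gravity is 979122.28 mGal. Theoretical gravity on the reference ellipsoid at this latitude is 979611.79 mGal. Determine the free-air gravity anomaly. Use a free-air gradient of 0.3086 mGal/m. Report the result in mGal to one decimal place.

-101.6

Free-air correction = 0.3086 × 1257.0 = 387.91 mGal
Free-air anomaly = 979122.28 − 979611.79 + (387.91) = -101.60 mGal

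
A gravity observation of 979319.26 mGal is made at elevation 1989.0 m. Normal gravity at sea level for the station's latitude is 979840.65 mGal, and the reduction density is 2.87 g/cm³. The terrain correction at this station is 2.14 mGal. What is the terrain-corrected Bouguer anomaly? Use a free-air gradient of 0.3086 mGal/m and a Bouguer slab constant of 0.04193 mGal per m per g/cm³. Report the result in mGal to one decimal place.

Free-air correction = 0.3086 × 1989.0 = 613.81 mGal
Free-air anomaly = 979319.26 − 979840.65 + (613.81) = 92.42 mGal
Bouguer slab correction = 0.04193 × 2.87 × 1989.0 = 239.35 mGal
Simple Bouguer anomaly = 92.42 − (239.35) = -146.93 mGal
Complete Bouguer anomaly = -146.93 + 2.14 = -144.79 mGal

-144.8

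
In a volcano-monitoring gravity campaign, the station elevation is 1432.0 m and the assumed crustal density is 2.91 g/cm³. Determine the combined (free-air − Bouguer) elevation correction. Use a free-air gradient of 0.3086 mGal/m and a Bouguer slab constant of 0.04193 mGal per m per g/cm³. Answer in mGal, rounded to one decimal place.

267.2

Combined gradient = 0.3086 − 0.04193 × 2.91 = 0.1865837 mGal/m
Combined elevation correction = 0.1865837 × 1432.0 = 267.2 mGal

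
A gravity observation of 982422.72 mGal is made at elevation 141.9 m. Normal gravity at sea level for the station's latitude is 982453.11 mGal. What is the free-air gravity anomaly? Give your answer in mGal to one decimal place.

Free-air correction = 0.3086 × 141.9 = 43.79 mGal
Free-air anomaly = 982422.72 − 982453.11 + (43.79) = 13.40 mGal

13.4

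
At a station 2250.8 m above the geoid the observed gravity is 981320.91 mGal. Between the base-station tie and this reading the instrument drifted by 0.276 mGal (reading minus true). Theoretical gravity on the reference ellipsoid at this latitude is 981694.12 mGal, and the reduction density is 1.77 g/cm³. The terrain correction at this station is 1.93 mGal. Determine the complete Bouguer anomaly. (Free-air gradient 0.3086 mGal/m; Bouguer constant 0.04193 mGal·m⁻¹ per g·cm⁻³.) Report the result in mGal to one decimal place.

Drift-corrected reading = 981320.91 − (0.276) = 981320.634 mGal
Free-air correction = 0.3086 × 2250.8 = 694.60 mGal
Free-air anomaly = 981320.634 − 981694.12 + (694.60) = 321.114 mGal
Bouguer slab correction = 0.04193 × 1.77 × 2250.8 = 167.05 mGal
Simple Bouguer anomaly = 321.114 − (167.05) = 154.064 mGal
Complete Bouguer anomaly = 154.064 + 1.93 = 155.994 mGal

156.0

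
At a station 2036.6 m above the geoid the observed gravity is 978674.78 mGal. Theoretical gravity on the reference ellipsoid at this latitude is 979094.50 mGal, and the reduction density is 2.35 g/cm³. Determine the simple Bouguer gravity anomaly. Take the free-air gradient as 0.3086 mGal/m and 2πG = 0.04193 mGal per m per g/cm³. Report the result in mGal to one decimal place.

8.1

Free-air correction = 0.3086 × 2036.6 = 628.49 mGal
Free-air anomaly = 978674.78 − 979094.50 + (628.49) = 208.77 mGal
Bouguer slab correction = 0.04193 × 2.35 × 2036.6 = 200.68 mGal
Simple Bouguer anomaly = 208.77 − (200.68) = 8.09 mGal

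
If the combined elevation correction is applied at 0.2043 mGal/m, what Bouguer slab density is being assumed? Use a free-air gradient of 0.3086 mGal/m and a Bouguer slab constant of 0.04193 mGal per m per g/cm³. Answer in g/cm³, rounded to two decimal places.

0.2043 = 0.3086 − 0.04193 × ρ
ρ = (0.3086 − 0.2043) / 0.04193 = 2.49 g/cm³

2.49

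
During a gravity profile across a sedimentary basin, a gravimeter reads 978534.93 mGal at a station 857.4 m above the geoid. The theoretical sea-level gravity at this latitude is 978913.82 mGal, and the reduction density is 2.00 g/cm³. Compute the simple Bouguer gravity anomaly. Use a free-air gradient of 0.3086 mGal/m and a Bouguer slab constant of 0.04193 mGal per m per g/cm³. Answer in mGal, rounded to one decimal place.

-186.2

Free-air correction = 0.3086 × 857.4 = 264.59 mGal
Free-air anomaly = 978534.93 − 978913.82 + (264.59) = -114.30 mGal
Bouguer slab correction = 0.04193 × 2.00 × 857.4 = 71.90 mGal
Simple Bouguer anomaly = -114.30 − (71.90) = -186.20 mGal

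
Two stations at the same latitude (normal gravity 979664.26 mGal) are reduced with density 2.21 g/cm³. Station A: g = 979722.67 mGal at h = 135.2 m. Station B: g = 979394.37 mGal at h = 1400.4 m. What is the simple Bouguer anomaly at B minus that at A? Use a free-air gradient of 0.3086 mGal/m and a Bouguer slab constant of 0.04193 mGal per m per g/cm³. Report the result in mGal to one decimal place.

Δg_SB(A) = 979722.67 − 979664.26 + 0.3086×135.2 − 0.04193×2.21×135.2 = 87.60 mGal
Δg_SB(B) = 979394.37 − 979664.26 + 0.3086×1400.4 − 0.04193×2.21×1400.4 = 32.50 mGal
Difference = 32.50 − (87.60) = -55.10 mGal

-55.1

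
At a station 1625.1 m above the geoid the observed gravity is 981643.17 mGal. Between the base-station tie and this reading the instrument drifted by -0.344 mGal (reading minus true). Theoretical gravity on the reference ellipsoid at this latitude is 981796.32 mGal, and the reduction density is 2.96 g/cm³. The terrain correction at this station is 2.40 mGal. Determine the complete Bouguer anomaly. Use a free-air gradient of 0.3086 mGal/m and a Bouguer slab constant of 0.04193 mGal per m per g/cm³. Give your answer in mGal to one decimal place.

149.4

Drift-corrected reading = 981643.17 − (-0.344) = 981643.514 mGal
Free-air correction = 0.3086 × 1625.1 = 501.51 mGal
Free-air anomaly = 981643.514 − 981796.32 + (501.51) = 348.704 mGal
Bouguer slab correction = 0.04193 × 2.96 × 1625.1 = 201.70 mGal
Simple Bouguer anomaly = 348.704 − (201.70) = 147.004 mGal
Complete Bouguer anomaly = 147.004 + 2.40 = 149.404 mGal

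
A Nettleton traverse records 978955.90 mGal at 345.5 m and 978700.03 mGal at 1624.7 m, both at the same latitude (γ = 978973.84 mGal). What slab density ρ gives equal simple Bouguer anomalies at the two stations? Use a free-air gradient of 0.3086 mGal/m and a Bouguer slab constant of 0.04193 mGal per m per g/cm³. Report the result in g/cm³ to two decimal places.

2.59

Δg_obs = 978700.03 − 978955.90 = -255.87 mGal over Δh = 1624.7 − 345.5 = 1279.2 m
Equal Bouguer anomalies ⇒ Δg_obs + (0.3086 − 0.04193ρ)·Δh = 0
0.3086 − 0.04193ρ = −Δg_obs/Δh = 0.20002
ρ = (0.3086 − 0.20002) / 0.04193 = 2.59 g/cm³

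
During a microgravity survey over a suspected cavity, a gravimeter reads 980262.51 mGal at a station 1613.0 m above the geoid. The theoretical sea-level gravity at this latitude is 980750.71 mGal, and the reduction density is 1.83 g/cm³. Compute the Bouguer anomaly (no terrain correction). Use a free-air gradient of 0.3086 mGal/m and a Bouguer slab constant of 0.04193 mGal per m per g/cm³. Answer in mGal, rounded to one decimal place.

Free-air correction = 0.3086 × 1613.0 = 497.77 mGal
Free-air anomaly = 980262.51 − 980750.71 + (497.77) = 9.57 mGal
Bouguer slab correction = 0.04193 × 1.83 × 1613.0 = 123.77 mGal
Simple Bouguer anomaly = 9.57 − (123.77) = -114.20 mGal

-114.2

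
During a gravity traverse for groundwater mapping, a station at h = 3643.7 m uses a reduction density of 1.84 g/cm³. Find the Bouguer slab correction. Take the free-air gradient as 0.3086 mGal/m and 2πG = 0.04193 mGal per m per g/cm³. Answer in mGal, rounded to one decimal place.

281.1

Bouguer slab correction = 0.04193 × 1.84 × 3643.7 = 281.1 mGal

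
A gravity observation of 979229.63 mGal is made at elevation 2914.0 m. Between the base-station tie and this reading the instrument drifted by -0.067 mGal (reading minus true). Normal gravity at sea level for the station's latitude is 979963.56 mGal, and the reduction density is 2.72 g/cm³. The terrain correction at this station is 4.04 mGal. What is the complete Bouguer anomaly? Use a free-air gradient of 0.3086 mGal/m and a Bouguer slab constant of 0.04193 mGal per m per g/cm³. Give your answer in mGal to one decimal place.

-162.9

Drift-corrected reading = 979229.63 − (-0.067) = 979229.697 mGal
Free-air correction = 0.3086 × 2914.0 = 899.26 mGal
Free-air anomaly = 979229.697 − 979963.56 + (899.26) = 165.397 mGal
Bouguer slab correction = 0.04193 × 2.72 × 2914.0 = 332.34 mGal
Simple Bouguer anomaly = 165.397 − (332.34) = -166.943 mGal
Complete Bouguer anomaly = -166.943 + 4.04 = -162.903 mGal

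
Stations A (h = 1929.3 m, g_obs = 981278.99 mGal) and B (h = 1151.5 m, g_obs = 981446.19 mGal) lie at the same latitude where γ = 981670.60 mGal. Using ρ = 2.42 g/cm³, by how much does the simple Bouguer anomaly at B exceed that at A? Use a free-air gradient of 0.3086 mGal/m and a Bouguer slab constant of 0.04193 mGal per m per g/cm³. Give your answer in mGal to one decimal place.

6.1

Δg_SB(A) = 981278.99 − 981670.60 + 0.3086×1929.3 − 0.04193×2.42×1929.3 = 8.00 mGal
Δg_SB(B) = 981446.19 − 981670.60 + 0.3086×1151.5 − 0.04193×2.42×1151.5 = 14.10 mGal
Difference = 14.10 − (8.00) = 6.10 mGal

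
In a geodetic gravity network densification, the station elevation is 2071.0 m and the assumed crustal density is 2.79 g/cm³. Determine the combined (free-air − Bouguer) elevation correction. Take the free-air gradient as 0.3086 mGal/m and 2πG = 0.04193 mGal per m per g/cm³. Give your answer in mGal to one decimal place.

Combined gradient = 0.3086 − 0.04193 × 2.79 = 0.1916153 mGal/m
Combined elevation correction = 0.1916153 × 2071.0 = 396.8 mGal

396.8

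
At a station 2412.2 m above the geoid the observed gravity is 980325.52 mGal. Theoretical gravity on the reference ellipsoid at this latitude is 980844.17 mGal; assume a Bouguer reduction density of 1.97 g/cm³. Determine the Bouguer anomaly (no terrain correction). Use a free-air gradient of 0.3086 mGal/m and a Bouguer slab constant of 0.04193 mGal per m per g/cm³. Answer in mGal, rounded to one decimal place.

26.5

Free-air correction = 0.3086 × 2412.2 = 744.40 mGal
Free-air anomaly = 980325.52 − 980844.17 + (744.40) = 225.75 mGal
Bouguer slab correction = 0.04193 × 1.97 × 2412.2 = 199.25 mGal
Simple Bouguer anomaly = 225.75 − (199.25) = 26.50 mGal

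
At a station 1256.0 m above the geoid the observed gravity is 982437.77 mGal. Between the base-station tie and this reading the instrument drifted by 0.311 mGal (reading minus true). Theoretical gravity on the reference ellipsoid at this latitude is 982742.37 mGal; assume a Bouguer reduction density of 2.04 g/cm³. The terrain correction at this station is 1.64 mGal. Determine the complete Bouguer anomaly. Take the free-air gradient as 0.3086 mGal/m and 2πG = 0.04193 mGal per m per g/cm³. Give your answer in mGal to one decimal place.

-23.1

Drift-corrected reading = 982437.77 − (0.311) = 982437.459 mGal
Free-air correction = 0.3086 × 1256.0 = 387.60 mGal
Free-air anomaly = 982437.459 − 982742.37 + (387.60) = 82.689 mGal
Bouguer slab correction = 0.04193 × 2.04 × 1256.0 = 107.43 mGal
Simple Bouguer anomaly = 82.689 − (107.43) = -24.741 mGal
Complete Bouguer anomaly = -24.741 + 1.64 = -23.101 mGal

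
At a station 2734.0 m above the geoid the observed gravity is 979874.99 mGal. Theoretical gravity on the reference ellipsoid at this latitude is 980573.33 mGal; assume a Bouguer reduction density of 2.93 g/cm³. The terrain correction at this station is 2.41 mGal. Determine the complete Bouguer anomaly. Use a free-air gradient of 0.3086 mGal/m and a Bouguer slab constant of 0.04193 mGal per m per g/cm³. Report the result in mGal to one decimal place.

Free-air correction = 0.3086 × 2734.0 = 843.71 mGal
Free-air anomaly = 979874.99 − 980573.33 + (843.71) = 145.37 mGal
Bouguer slab correction = 0.04193 × 2.93 × 2734.0 = 335.89 mGal
Simple Bouguer anomaly = 145.37 − (335.89) = -190.52 mGal
Complete Bouguer anomaly = -190.52 + 2.41 = -188.11 mGal

-188.1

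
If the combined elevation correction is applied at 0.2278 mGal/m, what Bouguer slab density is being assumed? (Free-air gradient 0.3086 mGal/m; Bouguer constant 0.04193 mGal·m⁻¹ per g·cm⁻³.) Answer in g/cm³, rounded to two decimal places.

1.93

0.2278 = 0.3086 − 0.04193 × ρ
ρ = (0.3086 − 0.2278) / 0.04193 = 1.93 g/cm³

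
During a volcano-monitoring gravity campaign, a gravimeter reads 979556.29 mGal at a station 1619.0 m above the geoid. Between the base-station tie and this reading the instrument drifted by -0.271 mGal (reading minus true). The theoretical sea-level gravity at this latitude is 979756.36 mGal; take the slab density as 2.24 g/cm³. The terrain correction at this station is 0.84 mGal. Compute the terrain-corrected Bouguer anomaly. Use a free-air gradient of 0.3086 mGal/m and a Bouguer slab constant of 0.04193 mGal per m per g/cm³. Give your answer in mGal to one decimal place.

148.6

Drift-corrected reading = 979556.29 − (-0.271) = 979556.561 mGal
Free-air correction = 0.3086 × 1619.0 = 499.62 mGal
Free-air anomaly = 979556.561 − 979756.36 + (499.62) = 299.821 mGal
Bouguer slab correction = 0.04193 × 2.24 × 1619.0 = 152.06 mGal
Simple Bouguer anomaly = 299.821 − (152.06) = 147.761 mGal
Complete Bouguer anomaly = 147.761 + 0.84 = 148.601 mGal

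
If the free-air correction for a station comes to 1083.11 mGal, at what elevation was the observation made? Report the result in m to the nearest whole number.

3510

h = 1083.11 / 0.3086 = 3509.75 m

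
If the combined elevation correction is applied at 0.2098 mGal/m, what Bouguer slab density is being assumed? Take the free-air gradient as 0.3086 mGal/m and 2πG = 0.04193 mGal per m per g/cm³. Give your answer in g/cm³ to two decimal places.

0.2098 = 0.3086 − 0.04193 × ρ
ρ = (0.3086 − 0.2098) / 0.04193 = 2.36 g/cm³

2.36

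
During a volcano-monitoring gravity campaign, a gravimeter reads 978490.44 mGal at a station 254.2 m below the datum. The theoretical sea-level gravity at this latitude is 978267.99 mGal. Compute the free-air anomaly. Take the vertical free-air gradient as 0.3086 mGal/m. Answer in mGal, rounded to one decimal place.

144.0

Free-air correction = 0.3086 × -254.2 = -78.45 mGal
Free-air anomaly = 978490.44 − 978267.99 + (-78.45) = 144.00 mGal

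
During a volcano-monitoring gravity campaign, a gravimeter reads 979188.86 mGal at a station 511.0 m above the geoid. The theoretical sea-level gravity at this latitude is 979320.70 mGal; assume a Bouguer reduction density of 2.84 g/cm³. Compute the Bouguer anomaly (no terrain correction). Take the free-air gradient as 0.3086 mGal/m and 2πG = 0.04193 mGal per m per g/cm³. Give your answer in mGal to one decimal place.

-35.0

Free-air correction = 0.3086 × 511.0 = 157.69 mGal
Free-air anomaly = 979188.86 − 979320.70 + (157.69) = 25.85 mGal
Bouguer slab correction = 0.04193 × 2.84 × 511.0 = 60.85 mGal
Simple Bouguer anomaly = 25.85 − (60.85) = -35.00 mGal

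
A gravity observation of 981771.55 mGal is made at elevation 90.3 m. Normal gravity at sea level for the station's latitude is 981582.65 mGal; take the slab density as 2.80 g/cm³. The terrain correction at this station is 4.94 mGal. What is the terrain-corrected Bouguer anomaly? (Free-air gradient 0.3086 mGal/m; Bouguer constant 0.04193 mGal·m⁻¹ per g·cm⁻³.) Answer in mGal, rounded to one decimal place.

211.1

Free-air correction = 0.3086 × 90.3 = 27.87 mGal
Free-air anomaly = 981771.55 − 981582.65 + (27.87) = 216.77 mGal
Bouguer slab correction = 0.04193 × 2.80 × 90.3 = 10.60 mGal
Simple Bouguer anomaly = 216.77 − (10.60) = 206.17 mGal
Complete Bouguer anomaly = 206.17 + 4.94 = 211.11 mGal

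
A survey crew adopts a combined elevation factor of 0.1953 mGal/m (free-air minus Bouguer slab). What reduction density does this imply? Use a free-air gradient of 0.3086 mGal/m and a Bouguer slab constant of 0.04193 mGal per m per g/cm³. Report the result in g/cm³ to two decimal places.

2.70

0.1953 = 0.3086 − 0.04193 × ρ
ρ = (0.3086 − 0.1953) / 0.04193 = 2.70 g/cm³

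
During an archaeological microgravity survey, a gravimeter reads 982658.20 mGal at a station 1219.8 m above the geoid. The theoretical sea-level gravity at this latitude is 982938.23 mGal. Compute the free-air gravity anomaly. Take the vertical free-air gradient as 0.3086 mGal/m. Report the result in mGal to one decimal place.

Free-air correction = 0.3086 × 1219.8 = 376.43 mGal
Free-air anomaly = 982658.20 − 982938.23 + (376.43) = 96.40 mGal

96.4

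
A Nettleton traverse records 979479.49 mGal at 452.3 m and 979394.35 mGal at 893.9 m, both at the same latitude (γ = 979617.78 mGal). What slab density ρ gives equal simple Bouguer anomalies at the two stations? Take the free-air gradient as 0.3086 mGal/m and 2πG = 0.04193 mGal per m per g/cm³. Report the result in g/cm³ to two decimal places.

2.76

Δg_obs = 979394.35 − 979479.49 = -85.14 mGal over Δh = 893.9 − 452.3 = 441.6 m
Equal Bouguer anomalies ⇒ Δg_obs + (0.3086 − 0.04193ρ)·Δh = 0
0.3086 − 0.04193ρ = −Δg_obs/Δh = 0.19280
ρ = (0.3086 − 0.19280) / 0.04193 = 2.76 g/cm³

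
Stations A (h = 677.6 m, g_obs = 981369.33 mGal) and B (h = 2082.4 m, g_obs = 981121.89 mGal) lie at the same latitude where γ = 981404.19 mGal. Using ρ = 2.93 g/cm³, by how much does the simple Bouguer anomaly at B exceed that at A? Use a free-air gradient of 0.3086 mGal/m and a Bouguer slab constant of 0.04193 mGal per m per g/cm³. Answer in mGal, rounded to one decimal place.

Δg_SB(A) = 981369.33 − 981404.19 + 0.3086×677.6 − 0.04193×2.93×677.6 = 91.00 mGal
Δg_SB(B) = 981121.89 − 981404.19 + 0.3086×2082.4 − 0.04193×2.93×2082.4 = 104.50 mGal
Difference = 104.50 − (91.00) = 13.50 mGal

13.5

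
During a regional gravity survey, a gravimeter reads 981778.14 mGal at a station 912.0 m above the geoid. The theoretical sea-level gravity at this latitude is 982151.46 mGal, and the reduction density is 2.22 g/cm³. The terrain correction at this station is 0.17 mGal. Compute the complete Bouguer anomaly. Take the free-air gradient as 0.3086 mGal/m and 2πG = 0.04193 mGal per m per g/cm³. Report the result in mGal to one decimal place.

Free-air correction = 0.3086 × 912.0 = 281.44 mGal
Free-air anomaly = 981778.14 − 982151.46 + (281.44) = -91.88 mGal
Bouguer slab correction = 0.04193 × 2.22 × 912.0 = 84.89 mGal
Simple Bouguer anomaly = -91.88 − (84.89) = -176.77 mGal
Complete Bouguer anomaly = -176.77 + 0.17 = -176.60 mGal

-176.6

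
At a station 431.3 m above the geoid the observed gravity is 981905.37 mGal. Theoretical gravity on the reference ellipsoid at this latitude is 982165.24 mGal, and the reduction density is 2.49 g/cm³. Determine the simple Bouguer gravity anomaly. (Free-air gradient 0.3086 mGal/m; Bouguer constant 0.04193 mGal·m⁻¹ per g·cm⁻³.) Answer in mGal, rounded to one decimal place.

-171.8

Free-air correction = 0.3086 × 431.3 = 133.10 mGal
Free-air anomaly = 981905.37 − 982165.24 + (133.10) = -126.77 mGal
Bouguer slab correction = 0.04193 × 2.49 × 431.3 = 45.03 mGal
Simple Bouguer anomaly = -126.77 − (45.03) = -171.80 mGal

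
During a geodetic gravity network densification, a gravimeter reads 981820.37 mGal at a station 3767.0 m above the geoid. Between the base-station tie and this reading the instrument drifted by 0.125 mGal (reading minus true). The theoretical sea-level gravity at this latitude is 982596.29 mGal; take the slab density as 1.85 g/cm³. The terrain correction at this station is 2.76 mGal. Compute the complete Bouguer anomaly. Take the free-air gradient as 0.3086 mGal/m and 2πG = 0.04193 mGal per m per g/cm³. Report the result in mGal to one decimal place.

97.0

Drift-corrected reading = 981820.37 − (0.125) = 981820.245 mGal
Free-air correction = 0.3086 × 3767.0 = 1162.50 mGal
Free-air anomaly = 981820.245 − 982596.29 + (1162.50) = 386.455 mGal
Bouguer slab correction = 0.04193 × 1.85 × 3767.0 = 292.21 mGal
Simple Bouguer anomaly = 386.455 − (292.21) = 94.245 mGal
Complete Bouguer anomaly = 94.245 + 2.76 = 97.005 mGal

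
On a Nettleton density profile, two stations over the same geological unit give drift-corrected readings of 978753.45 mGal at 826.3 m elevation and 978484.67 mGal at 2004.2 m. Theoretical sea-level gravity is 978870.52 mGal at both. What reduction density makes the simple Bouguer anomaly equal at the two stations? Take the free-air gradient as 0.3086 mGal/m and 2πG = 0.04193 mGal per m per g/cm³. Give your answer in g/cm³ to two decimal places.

Δg_obs = 978484.67 − 978753.45 = -268.78 mGal over Δh = 2004.2 − 826.3 = 1177.9 m
Equal Bouguer anomalies ⇒ Δg_obs + (0.3086 − 0.04193ρ)·Δh = 0
0.3086 − 0.04193ρ = −Δg_obs/Δh = 0.22819
ρ = (0.3086 − 0.22819) / 0.04193 = 1.92 g/cm³

1.92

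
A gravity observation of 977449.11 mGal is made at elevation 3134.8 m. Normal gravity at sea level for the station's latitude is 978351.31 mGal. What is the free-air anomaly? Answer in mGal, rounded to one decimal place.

Free-air correction = 0.3086 × 3134.8 = 967.40 mGal
Free-air anomaly = 977449.11 − 978351.31 + (967.40) = 65.20 mGal

65.2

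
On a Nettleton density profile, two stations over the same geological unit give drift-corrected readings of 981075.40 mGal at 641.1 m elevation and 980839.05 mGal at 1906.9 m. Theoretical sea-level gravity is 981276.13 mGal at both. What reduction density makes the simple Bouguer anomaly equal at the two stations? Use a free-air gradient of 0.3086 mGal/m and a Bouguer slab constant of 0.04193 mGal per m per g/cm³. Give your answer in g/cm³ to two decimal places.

Δg_obs = 980839.05 − 981075.40 = -236.35 mGal over Δh = 1906.9 − 641.1 = 1265.8 m
Equal Bouguer anomalies ⇒ Δg_obs + (0.3086 − 0.04193ρ)·Δh = 0
0.3086 − 0.04193ρ = −Δg_obs/Δh = 0.18672
ρ = (0.3086 − 0.18672) / 0.04193 = 2.91 g/cm³

2.91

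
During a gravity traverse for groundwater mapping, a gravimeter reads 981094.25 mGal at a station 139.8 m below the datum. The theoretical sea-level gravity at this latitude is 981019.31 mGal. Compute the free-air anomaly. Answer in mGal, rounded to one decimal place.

31.8

Free-air correction = 0.3086 × -139.8 = -43.14 mGal
Free-air anomaly = 981094.25 − 981019.31 + (-43.14) = 31.80 mGal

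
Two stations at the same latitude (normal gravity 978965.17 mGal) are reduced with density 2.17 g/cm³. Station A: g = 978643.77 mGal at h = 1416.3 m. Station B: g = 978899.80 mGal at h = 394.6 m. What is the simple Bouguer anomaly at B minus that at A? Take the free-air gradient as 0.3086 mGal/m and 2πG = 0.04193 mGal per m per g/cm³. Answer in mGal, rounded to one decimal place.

Δg_SB(A) = 978643.77 − 978965.17 + 0.3086×1416.3 − 0.04193×2.17×1416.3 = -13.20 mGal
Δg_SB(B) = 978899.80 − 978965.17 + 0.3086×394.6 − 0.04193×2.17×394.6 = 20.50 mGal
Difference = 20.50 − (-13.20) = 33.70 mGal

33.7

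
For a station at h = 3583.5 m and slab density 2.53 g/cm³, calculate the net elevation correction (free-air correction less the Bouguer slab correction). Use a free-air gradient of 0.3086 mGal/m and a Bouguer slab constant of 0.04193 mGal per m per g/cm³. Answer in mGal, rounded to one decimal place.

725.7

Combined gradient = 0.3086 − 0.04193 × 2.53 = 0.2025171 mGal/m
Combined elevation correction = 0.2025171 × 3583.5 = 725.7 mGal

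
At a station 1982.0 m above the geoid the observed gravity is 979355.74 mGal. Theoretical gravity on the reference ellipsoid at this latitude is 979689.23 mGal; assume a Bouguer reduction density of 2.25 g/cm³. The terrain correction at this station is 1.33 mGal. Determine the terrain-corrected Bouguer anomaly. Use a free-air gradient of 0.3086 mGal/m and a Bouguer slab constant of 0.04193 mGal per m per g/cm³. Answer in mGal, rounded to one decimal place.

92.5

Free-air correction = 0.3086 × 1982.0 = 611.65 mGal
Free-air anomaly = 979355.74 − 979689.23 + (611.65) = 278.16 mGal
Bouguer slab correction = 0.04193 × 2.25 × 1982.0 = 186.99 mGal
Simple Bouguer anomaly = 278.16 − (186.99) = 91.17 mGal
Complete Bouguer anomaly = 91.17 + 1.33 = 92.50 mGal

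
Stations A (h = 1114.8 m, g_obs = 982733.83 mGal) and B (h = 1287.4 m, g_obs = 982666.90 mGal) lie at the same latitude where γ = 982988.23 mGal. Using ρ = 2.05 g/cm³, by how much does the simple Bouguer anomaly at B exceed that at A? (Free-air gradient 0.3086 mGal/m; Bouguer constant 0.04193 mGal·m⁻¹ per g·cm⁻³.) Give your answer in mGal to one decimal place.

-28.5

Δg_SB(A) = 982733.83 − 982988.23 + 0.3086×1114.8 − 0.04193×2.05×1114.8 = -6.20 mGal
Δg_SB(B) = 982666.90 − 982988.23 + 0.3086×1287.4 − 0.04193×2.05×1287.4 = -34.70 mGal
Difference = -34.70 − (-6.20) = -28.50 mGal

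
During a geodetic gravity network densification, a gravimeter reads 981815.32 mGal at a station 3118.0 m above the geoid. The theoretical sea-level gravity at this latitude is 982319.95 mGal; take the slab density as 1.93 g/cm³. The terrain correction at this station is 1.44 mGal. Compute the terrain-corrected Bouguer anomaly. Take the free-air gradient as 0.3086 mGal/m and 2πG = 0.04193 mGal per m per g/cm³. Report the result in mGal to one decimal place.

206.7

Free-air correction = 0.3086 × 3118.0 = 962.21 mGal
Free-air anomaly = 981815.32 − 982319.95 + (962.21) = 457.58 mGal
Bouguer slab correction = 0.04193 × 1.93 × 3118.0 = 252.32 mGal
Simple Bouguer anomaly = 457.58 − (252.32) = 205.26 mGal
Complete Bouguer anomaly = 205.26 + 1.44 = 206.70 mGal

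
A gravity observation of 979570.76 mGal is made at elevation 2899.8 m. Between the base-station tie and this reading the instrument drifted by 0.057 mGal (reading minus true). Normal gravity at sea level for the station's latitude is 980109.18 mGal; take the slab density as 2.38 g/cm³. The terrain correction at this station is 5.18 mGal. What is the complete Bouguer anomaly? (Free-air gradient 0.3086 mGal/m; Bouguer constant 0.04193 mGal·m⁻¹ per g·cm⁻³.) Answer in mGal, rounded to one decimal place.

Drift-corrected reading = 979570.76 − (0.057) = 979570.703 mGal
Free-air correction = 0.3086 × 2899.8 = 894.88 mGal
Free-air anomaly = 979570.703 − 980109.18 + (894.88) = 356.403 mGal
Bouguer slab correction = 0.04193 × 2.38 × 2899.8 = 289.38 mGal
Simple Bouguer anomaly = 356.403 − (289.38) = 67.023 mGal
Complete Bouguer anomaly = 67.023 + 5.18 = 72.203 mGal

72.2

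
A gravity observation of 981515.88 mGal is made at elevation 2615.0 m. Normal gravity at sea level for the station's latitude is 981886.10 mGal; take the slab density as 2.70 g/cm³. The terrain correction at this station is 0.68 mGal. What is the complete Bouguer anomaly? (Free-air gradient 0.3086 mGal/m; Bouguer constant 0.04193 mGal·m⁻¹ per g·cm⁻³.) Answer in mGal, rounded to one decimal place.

Free-air correction = 0.3086 × 2615.0 = 806.99 mGal
Free-air anomaly = 981515.88 − 981886.10 + (806.99) = 436.77 mGal
Bouguer slab correction = 0.04193 × 2.70 × 2615.0 = 296.05 mGal
Simple Bouguer anomaly = 436.77 − (296.05) = 140.72 mGal
Complete Bouguer anomaly = 140.72 + 0.68 = 141.40 mGal

141.4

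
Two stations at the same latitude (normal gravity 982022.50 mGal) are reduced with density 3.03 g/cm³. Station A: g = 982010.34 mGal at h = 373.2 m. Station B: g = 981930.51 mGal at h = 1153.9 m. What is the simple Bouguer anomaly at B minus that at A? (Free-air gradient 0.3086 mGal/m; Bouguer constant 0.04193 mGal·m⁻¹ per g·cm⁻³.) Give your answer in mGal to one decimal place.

Δg_SB(A) = 982010.34 − 982022.50 + 0.3086×373.2 − 0.04193×3.03×373.2 = 55.60 mGal
Δg_SB(B) = 981930.51 − 982022.50 + 0.3086×1153.9 − 0.04193×3.03×1153.9 = 117.50 mGal
Difference = 117.50 − (55.60) = 61.90 mGal

61.9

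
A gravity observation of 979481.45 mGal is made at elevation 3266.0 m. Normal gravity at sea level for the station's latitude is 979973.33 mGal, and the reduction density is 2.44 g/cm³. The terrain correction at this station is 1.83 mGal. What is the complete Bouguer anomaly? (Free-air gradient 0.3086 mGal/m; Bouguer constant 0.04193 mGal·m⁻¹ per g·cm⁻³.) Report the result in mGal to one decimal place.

Free-air correction = 0.3086 × 3266.0 = 1007.89 mGal
Free-air anomaly = 979481.45 − 979973.33 + (1007.89) = 516.01 mGal
Bouguer slab correction = 0.04193 × 2.44 × 3266.0 = 334.14 mGal
Simple Bouguer anomaly = 516.01 − (334.14) = 181.87 mGal
Complete Bouguer anomaly = 181.87 + 1.83 = 183.70 mGal

183.7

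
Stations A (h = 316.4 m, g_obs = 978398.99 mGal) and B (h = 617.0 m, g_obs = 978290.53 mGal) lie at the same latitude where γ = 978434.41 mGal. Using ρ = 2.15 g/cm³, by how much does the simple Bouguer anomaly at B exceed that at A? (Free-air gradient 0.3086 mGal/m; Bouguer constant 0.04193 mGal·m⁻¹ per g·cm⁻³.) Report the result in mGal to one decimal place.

Δg_SB(A) = 978398.99 − 978434.41 + 0.3086×316.4 − 0.04193×2.15×316.4 = 33.70 mGal
Δg_SB(B) = 978290.53 − 978434.41 + 0.3086×617.0 − 0.04193×2.15×617.0 = -9.10 mGal
Difference = -9.10 − (33.70) = -42.80 mGal

-42.8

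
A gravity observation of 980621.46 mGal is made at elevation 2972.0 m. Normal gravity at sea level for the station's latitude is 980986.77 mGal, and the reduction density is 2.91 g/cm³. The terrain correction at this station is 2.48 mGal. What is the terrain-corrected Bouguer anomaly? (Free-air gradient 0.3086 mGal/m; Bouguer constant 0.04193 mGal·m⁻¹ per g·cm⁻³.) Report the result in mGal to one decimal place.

191.7

Free-air correction = 0.3086 × 2972.0 = 917.16 mGal
Free-air anomaly = 980621.46 − 980986.77 + (917.16) = 551.85 mGal
Bouguer slab correction = 0.04193 × 2.91 × 2972.0 = 362.63 mGal
Simple Bouguer anomaly = 551.85 − (362.63) = 189.22 mGal
Complete Bouguer anomaly = 189.22 + 2.48 = 191.70 mGal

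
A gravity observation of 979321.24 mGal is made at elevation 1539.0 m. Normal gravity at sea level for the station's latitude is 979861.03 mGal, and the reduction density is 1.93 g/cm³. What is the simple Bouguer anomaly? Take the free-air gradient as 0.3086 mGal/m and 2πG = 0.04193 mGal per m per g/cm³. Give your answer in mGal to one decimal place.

-189.4

Free-air correction = 0.3086 × 1539.0 = 474.94 mGal
Free-air anomaly = 979321.24 − 979861.03 + (474.94) = -64.85 mGal
Bouguer slab correction = 0.04193 × 1.93 × 1539.0 = 124.54 mGal
Simple Bouguer anomaly = -64.85 − (124.54) = -189.39 mGal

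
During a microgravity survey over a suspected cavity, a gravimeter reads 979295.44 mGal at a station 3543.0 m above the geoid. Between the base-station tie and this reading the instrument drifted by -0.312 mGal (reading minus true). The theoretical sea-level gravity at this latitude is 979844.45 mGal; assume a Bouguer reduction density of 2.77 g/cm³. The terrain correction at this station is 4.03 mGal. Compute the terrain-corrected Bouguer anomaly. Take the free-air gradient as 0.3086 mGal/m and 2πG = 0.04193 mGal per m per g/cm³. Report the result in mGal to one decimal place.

Drift-corrected reading = 979295.44 − (-0.312) = 979295.752 mGal
Free-air correction = 0.3086 × 3543.0 = 1093.37 mGal
Free-air anomaly = 979295.752 − 979844.45 + (1093.37) = 544.672 mGal
Bouguer slab correction = 0.04193 × 2.77 × 3543.0 = 411.51 mGal
Simple Bouguer anomaly = 544.672 − (411.51) = 133.162 mGal
Complete Bouguer anomaly = 133.162 + 4.03 = 137.192 mGal

137.2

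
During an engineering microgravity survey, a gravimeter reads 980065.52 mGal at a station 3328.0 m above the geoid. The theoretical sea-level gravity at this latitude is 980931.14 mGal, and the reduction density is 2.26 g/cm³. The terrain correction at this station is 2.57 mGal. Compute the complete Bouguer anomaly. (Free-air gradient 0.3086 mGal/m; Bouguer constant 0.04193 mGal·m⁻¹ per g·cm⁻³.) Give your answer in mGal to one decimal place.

Free-air correction = 0.3086 × 3328.0 = 1027.02 mGal
Free-air anomaly = 980065.52 − 980931.14 + (1027.02) = 161.40 mGal
Bouguer slab correction = 0.04193 × 2.26 × 3328.0 = 315.37 mGal
Simple Bouguer anomaly = 161.40 − (315.37) = -153.97 mGal
Complete Bouguer anomaly = -153.97 + 2.57 = -151.40 mGal

-151.4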